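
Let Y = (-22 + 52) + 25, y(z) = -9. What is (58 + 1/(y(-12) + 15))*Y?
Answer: 19195/6 ≈ 3199.2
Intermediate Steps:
Y = 55 (Y = 30 + 25 = 55)
(58 + 1/(y(-12) + 15))*Y = (58 + 1/(-9 + 15))*55 = (58 + 1/6)*55 = (58 + ⅙)*55 = (349/6)*55 = 19195/6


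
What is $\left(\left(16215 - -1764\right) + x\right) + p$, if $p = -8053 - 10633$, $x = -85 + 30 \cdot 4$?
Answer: $-672$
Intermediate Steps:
$x = 35$ ($x = -85 + 120 = 35$)
$p = -18686$
$\left(\left(16215 - -1764\right) + x\right) + p = \left(\left(16215 - -1764\right) + 35\right) - 18686 = \left(\left(16215 + 1764\right) + 35\right) - 18686 = \left(17979 + 35\right) - 18686 = 18014 - 18686 = -672$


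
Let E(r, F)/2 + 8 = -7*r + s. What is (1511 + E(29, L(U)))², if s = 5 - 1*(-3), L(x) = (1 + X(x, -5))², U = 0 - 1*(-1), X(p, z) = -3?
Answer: 1221025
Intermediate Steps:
U = 1 (U = 0 + 1 = 1)
L(x) = 4 (L(x) = (1 - 3)² = (-2)² = 4)
s = 8 (s = 5 + 3 = 8)
E(r, F) = -14*r (E(r, F) = -16 + 2*(-7*r + 8) = -16 + 2*(8 - 7*r) = -16 + (16 - 14*r) = -14*r)
(1511 + E(29, L(U)))² = (1511 - 14*29)² = (1511 - 406)² = 1105² = 1221025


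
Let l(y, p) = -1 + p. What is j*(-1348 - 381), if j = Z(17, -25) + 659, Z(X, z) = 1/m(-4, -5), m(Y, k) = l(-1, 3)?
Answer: -2280551/2 ≈ -1.1403e+6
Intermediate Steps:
m(Y, k) = 2 (m(Y, k) = -1 + 3 = 2)
Z(X, z) = 1/2
j = 1319/2 (j = 1/2 + 659 = 1319/2 ≈ 659.50)
j*(-1348 - 381) = 1319*(-1348 - 381)/2 = (1319/2)*(-1729) = -2280551/2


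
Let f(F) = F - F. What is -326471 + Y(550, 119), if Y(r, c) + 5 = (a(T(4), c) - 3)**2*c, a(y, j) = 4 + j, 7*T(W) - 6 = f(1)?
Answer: 1387124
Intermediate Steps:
f(F) = 0
T(W) = 6/7 (T(W) = 6/7 + (1/7)*0 = 6/7 + 0 = 6/7)
Y(r, c) = -5 + c*(1 + c)**2 (Y(r, c) = -5 + ((4 + c) - 3)**2*c = -5 + (1 + c)**2*c = -5 + c*(1 + c)**2)
-326471 + Y(550, 119) = -326471 + (-5 + 119*(1 + 119)**2) = -326471 + (-5 + 119*120**2) = -326471 + (-5 + 119*14400) = -326471 + (-5 + 1713600) = -326471 + 1713595 = 1387124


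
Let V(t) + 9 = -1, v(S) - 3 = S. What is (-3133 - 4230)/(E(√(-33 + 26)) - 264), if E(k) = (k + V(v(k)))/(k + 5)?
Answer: 8931319/321869 + 110445*I*√7/2253083 ≈ 27.748 + 0.12969*I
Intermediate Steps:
v(S) = 3 + S
V(t) = -10 (V(t) = -9 - 1 = -10)
E(k) = (-10 + k)/(5 + k) (E(k) = (k - 10)/(k + 5) = (-10 + k)/(5 + k))
(-3133 - 4230)/(E(√(-33 + 26)) - 264) = (-3133 - 4230)/((-10 + √(-33 + 26))/(5 + √(-33 + 26)) - 264) = -7363/((-10 + √(-7))/(5 + √(-7)) - 264) = -7363/((-10 + I*√7)/(5 + I*√7) - 264) = -7363/(-264 + (-10 + I*√7)/(5 + I*√7))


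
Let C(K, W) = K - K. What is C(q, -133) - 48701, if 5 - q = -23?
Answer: -48701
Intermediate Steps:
q = 28 (q = 5 - 1*(-23) = 5 + 23 = 28)
C(K, W) = 0
C(q, -133) - 48701 = 0 - 48701 = -48701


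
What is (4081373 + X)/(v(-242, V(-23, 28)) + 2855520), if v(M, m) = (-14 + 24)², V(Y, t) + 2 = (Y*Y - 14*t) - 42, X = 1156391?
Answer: 1309441/713905 ≈ 1.8342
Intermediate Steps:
V(Y, t) = -44 + Y² - 14*t (V(Y, t) = -2 + ((Y*Y - 14*t) - 42) = -2 + ((Y² - 14*t) - 42) = -2 + (-42 + Y² - 14*t) = -44 + Y² - 14*t)
v(M, m) = 100 (v(M, m) = 10² = 100)
(4081373 + X)/(v(-242, V(-23, 28)) + 2855520) = (4081373 + 1156391)/(100 + 2855520) = 5237764/2855620 = 5237764*(1/2855620) = 1309441/713905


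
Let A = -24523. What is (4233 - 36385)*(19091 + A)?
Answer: 174649664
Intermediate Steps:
(4233 - 36385)*(19091 + A) = (4233 - 36385)*(19091 - 24523) = -32152*(-5432) = 174649664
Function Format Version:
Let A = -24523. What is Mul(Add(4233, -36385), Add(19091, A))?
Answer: 174649664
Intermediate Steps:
Mul(Add(4233, -36385), Add(19091, A)) = Mul(Add(4233, -36385), Add(19091, -24523)) = Mul(-32152, -5432) = 174649664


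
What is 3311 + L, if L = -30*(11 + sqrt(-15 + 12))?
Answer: 2981 - 30*I*sqrt(3) ≈ 2981.0 - 51.962*I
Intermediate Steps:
L = -330 - 30*I*sqrt(3) (L = -30*(11 + sqrt(-3)) = -30*(11 + I*sqrt(3)) = -330 - 30*I*sqrt(3) ≈ -330.0 - 51.962*I)
3311 + L = 3311 + (-330 - 30*I*sqrt(3)) = 2981 - 30*I*sqrt(3)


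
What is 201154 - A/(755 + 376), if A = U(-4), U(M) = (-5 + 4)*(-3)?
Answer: 75835057/377 ≈ 2.0115e+5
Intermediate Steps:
U(M) = 3 (U(M) = -1*(-3) = 3)
A = 3
201154 - A/(755 + 376) = 201154 - 3/(755 + 376) = 201154 - 3/1131 = 201154 - 1*1/377 = 201154 - 1/377 = 75835057/377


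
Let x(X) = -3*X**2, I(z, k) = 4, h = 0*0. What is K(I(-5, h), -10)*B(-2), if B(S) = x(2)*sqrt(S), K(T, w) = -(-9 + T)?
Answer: -60*I*sqrt(2) ≈ -84.853*I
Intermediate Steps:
h = 0
K(T, w) = 9 - T
B(S) = -12*sqrt(S) (B(S) = (-3*2**2)*sqrt(S) = (-3*4)*sqrt(S) = -12*sqrt(S))
K(I(-5, h), -10)*B(-2) = (9 - 1*4)*(-12*I*sqrt(2)) = (9 - 4)*(-12*I*sqrt(2)) = 5*(-12*I*sqrt(2)) = -60*I*sqrt(2)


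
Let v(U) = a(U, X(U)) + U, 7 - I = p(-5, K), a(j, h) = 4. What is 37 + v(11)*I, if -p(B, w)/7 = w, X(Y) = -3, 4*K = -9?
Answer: -377/4 ≈ -94.250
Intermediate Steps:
K = -9/4 (K = (¼)*(-9) = -9/4 ≈ -2.2500)
p(B, w) = -7*w
I = -35/4 (I = 7 - (-7)*(-9)/4 = 7 - 1*63/4 = 7 - 63/4 = -35/4 ≈ -8.7500)
v(U) = 4 + U
37 + v(11)*I = 37 + (4 + 11)*(-35/4) = 37 + 15*(-35/4) = 37 - 525/4 = -377/4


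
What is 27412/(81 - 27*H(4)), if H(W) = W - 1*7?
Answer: 13706/81 ≈ 169.21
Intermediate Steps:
H(W) = -7 + W (H(W) = W - 7 = -7 + W)
27412/(81 - 27*H(4)) = 27412/(81 - 27*(-7 + 4)) = 27412/(81 - 27*(-3)) = 27412/(81 + 81) = 27412/162 = 27412*(1/162) = 13706/81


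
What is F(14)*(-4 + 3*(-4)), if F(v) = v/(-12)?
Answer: 56/3 ≈ 18.667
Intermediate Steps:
F(v) = -v/12 (F(v) = v*(-1/12) = -v/12)
F(14)*(-4 + 3*(-4)) = (-1/12*14)*(-4 + 3*(-4)) = -7*(-4 - 12)/6 = -7/6*(-16) = 56/3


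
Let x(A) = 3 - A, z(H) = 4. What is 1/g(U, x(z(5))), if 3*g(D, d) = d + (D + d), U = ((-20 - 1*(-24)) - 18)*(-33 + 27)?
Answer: 3/82 ≈ 0.036585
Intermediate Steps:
U = 84 (U = ((-20 + 24) - 18)*(-6) = (4 - 18)*(-6) = -14*(-6) = 84)
g(D, d) = D/3 + 2*d/3 (g(D, d) = (d + (D + d))/3 = (D + 2*d)/3 = D/3 + 2*d/3)
1/g(U, x(z(5))) = 1/((1/3)*84 + 2*(3 - 1*4)/3) = 1/(28 + 2*(3 - 4)/3) = 1/(28 + (2/3)*(-1)) = 1/(28 - 2/3) = 1/(82/3) = 3/82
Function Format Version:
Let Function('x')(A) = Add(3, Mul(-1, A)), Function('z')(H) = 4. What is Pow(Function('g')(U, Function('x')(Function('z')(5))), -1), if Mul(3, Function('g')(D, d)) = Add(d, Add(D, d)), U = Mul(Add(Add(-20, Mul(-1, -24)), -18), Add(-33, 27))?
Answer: Rational(3, 82) ≈ 0.036585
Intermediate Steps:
U = 84 (U = Mul(Add(Add(-20, 24), -18), -6) = Mul(Add(4, -18), -6) = Mul(-14, -6) = 84)
Function('g')(D, d) = Add(Mul(Rational(1, 3), D), Mul(Rational(2, 3), d)) (Function('g')(D, d) = Mul(Rational(1, 3), Add(d, Add(D, d))) = Mul(Rational(1, 3), Add(D, Mul(2, d))) = Add(Mul(Rational(1, 3), D), Mul(Rational(2, 3), d)))
Pow(Function('g')(U, Function('x')(Function('z')(5))), -1) = Pow(Add(Mul(Rational(1, 3), 84), Mul(Rational(2, 3), Add(3, Mul(-1, 4)))), -1) = Pow(Add(28, Mul(Rational(2, 3), Add(3, -4))), -1) = Pow(Add(28, Mul(Rational(2, 3), -1)), -1) = Pow(Add(28, Rational(-2, 3)), -1) = Pow(Rational(82, 3), -1) = Rational(3, 82)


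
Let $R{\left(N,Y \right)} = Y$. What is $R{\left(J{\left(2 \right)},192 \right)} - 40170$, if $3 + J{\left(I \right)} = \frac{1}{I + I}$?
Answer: $-39978$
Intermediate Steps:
$J{\left(I \right)} = -3 + \frac{1}{2 I}$ ($J{\left(I \right)} = -3 + \frac{1}{I + I} = -3 + \frac{1}{2 I}$)
$R{\left(J{\left(2 \right)},192 \right)} - 40170 = 192 - 40170 = -39978$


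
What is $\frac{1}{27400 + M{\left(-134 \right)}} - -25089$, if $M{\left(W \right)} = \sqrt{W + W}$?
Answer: $\frac{4708956097813}{187690067} - \frac{i \sqrt{67}}{375380134} \approx 25089.0 - 2.1806 \cdot 10^{-8} i$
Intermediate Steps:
$M{\left(W \right)} = \sqrt{2} \sqrt{W}$ ($M{\left(W \right)} = \sqrt{2 W} = \sqrt{2} \sqrt{W}$)
$\frac{1}{27400 + M{\left(-134 \right)}} - -25089 = \frac{1}{27400 + \sqrt{2} \sqrt{-134}} - -25089 = \frac{1}{27400 + \sqrt{2} i \sqrt{134}} + 25089 = \frac{1}{27400 + 2 i \sqrt{67}} + 25089 = 25089 + \frac{1}{27400 + 2 i \sqrt{67}}$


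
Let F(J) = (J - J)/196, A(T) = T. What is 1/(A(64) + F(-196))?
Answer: 1/64 ≈ 0.015625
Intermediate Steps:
F(J) = 0 (F(J) = 0*(1/196) = 0)
1/(A(64) + F(-196)) = 1/(64 + 0) = 1/64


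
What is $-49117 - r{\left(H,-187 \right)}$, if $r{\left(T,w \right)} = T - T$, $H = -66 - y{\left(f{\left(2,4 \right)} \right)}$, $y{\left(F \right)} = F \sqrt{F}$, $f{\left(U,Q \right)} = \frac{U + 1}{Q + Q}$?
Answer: $-49117$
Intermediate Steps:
$f{\left(U,Q \right)} = \frac{1 + U}{2 Q}$
$y{\left(F \right)} = F^{\frac{3}{2}}$
$H = -66 - \frac{3 \sqrt{6}}{32}$ ($H = -66 - \left(\frac{1 + 2}{2 \cdot 4}\right)^{\frac{3}{2}} = -66 - \left(\frac{1}{2} \cdot \frac{1}{4} \cdot 3\right)^{\frac{3}{2}} = -66 - \left(\frac{3}{8}\right)^{\frac{3}{2}} = -66 - \frac{3 \sqrt{6}}{32} \approx -66.23$)
$r{\left(T,w \right)} = 0$
$-49117 - r{\left(H,-187 \right)} = -49117 - 0 = -49117 + 0 = -49117$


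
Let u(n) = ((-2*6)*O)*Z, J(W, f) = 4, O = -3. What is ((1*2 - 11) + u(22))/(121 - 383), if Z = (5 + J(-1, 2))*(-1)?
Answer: 333/262 ≈ 1.2710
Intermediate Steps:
Z = -9 (Z = (5 + 4)*(-1) = 9*(-1) = -9)
u(n) = -324 (u(n) = (-2*6*(-3))*(-9) = -12*(-3)*(-9) = 36*(-9) = -324)
((1*2 - 11) + u(22))/(121 - 383) = ((1*2 - 11) - 324)/(121 - 383) = ((2 - 11) - 324)/(-262) = (-9 - 324)*(-1/262) = -333*(-1/262) = 333/262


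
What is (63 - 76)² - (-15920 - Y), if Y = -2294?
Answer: 13795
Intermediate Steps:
(63 - 76)² - (-15920 - Y) = (63 - 76)² - (-15920 - 1*(-2294)) = (-13)² - (-15920 + 2294) = 169 - 1*(-13626) = 169 + 13626 = 13795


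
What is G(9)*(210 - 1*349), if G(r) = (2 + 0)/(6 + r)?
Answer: -278/15 ≈ -18.533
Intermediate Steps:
G(r) = 2/(6 + r)
G(9)*(210 - 1*349) = (2/(6 + 9))*(210 - 1*349) = (2/15)*(210 - 349) = (2*(1/15))*(-139) = (2/15)*(-139) = -278/15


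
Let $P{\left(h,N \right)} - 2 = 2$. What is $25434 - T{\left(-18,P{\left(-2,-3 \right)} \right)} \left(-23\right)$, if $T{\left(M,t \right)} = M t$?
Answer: $23778$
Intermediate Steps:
$P{\left(h,N \right)} = 4$ ($P{\left(h,N \right)} = 2 + 2 = 4$)
$25434 - T{\left(-18,P{\left(-2,-3 \right)} \right)} \left(-23\right) = 25434 - \left(-18\right) 4 \left(-23\right) = 25434 - \left(-72\right) \left(-23\right) = 25434 - 1656 = 23778$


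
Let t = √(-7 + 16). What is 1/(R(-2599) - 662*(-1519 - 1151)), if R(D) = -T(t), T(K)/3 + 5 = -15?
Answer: 1/1767600 ≈ 5.6574e-7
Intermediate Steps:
t = 3 (t = √9 = 3)
T(K) = -60 (T(K) = -15 + 3*(-15) = -15 - 45 = -60)
R(D) = 60 (R(D) = -1*(-60) = 60)
1/(R(-2599) - 662*(-1519 - 1151)) = 1/(60 - 662*(-1519 - 1151)) = 1/(60 - 662*(-2670)) = 1/(60 + 1767540) = 1/1767600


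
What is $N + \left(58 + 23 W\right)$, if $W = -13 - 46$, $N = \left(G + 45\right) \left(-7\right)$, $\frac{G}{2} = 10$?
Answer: $-1754$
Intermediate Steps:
$G = 20$ ($G = 2 \cdot 10 = 20$)
$N = -455$ ($N = \left(20 + 45\right) \left(-7\right) = 65 \left(-7\right) = -455$)
$W = -59$
$N + \left(58 + 23 W\right) = -455 + \left(58 + 23 \left(-59\right)\right) = -455 + \left(58 - 1357\right) = -455 - 1299 = -1754$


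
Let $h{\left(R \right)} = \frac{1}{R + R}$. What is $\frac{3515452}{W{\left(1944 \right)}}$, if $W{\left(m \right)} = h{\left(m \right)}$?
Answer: $13668077376$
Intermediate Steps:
$h{\left(R \right)} = \frac{1}{2 R}$
$W{\left(m \right)} = \frac{1}{2 m}$
$\frac{3515452}{W{\left(1944 \right)}} = \frac{3515452}{\frac{1}{2} \cdot \frac{1}{1944}} = 3515452 \frac{1}{\frac{1}{3888}} = 3515452 \cdot 3888 = 13668077376$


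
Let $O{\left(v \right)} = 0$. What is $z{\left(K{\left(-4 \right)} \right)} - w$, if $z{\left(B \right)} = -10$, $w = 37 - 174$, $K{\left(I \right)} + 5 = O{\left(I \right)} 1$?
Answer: $127$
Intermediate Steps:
$K{\left(I \right)} = -5$ ($K{\left(I \right)} = -5 + 0 \cdot 1 = -5 + 0 = -5$)
$w = -137$
$z{\left(K{\left(-4 \right)} \right)} - w = -10 - -137 = -10 + 137 = 127$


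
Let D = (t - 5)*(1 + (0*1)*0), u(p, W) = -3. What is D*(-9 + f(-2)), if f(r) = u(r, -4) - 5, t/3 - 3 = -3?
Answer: 85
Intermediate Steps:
t = 0 (t = 9 + 3*(-3) = 9 - 9 = 0)
f(r) = -8 (f(r) = -3 - 5 = -8)
D = -5 (D = (0 - 5)*(1 + (0*1)*0) = -5*(1 + 0*0) = -5*(1 + 0) = -5*1 = -5)
D*(-9 + f(-2)) = -5*(-9 - 8) = -5*(-17) = 85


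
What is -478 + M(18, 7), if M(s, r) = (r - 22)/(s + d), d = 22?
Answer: -3827/8 ≈ -478.38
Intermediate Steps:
M(s, r) = (-22 + r)/(22 + s) (M(s, r) = (r - 22)/(s + 22) = (-22 + r)/(22 + s))
-478 + M(18, 7) = -478 + (-22 + 7)/(22 + 18) = -478 - 15/40 = -478 + (1/40)*(-15) = -478 - 3/8 = -3827/8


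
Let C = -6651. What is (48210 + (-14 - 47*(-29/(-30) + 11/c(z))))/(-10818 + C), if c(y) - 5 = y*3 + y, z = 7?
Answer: -481349/174690 ≈ -2.7554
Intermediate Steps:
c(y) = 5 + 4*y (c(y) = 5 + (y*3 + y) = 5 + (3*y + y) = 5 + 4*y)
(48210 + (-14 - 47*(-29/(-30) + 11/c(z))))/(-10818 + C) = (48210 + (-14 - 47*(-29/(-30) + 11/(5 + 4*7))))/(-10818 - 6651) = (48210 + (-14 - 47*(-29*(-1/30) + 11/(5 + 28))))/(-17469) = (48210 + (-14 - 47*(29/30 + 11/33)))*(-1/17469) = (48210 + (-14 - 47*(29/30 + 11*(1/33))))*(-1/17469) = (48210 + (-14 - 47*(29/30 + ⅓)))*(-1/17469) = (48210 + (-14 - 47*13/10))*(-1/17469) = (48210 + (-14 - 611/10))*(-1/17469) = (48210 - 751/10)*(-1/17469) = (481349/10)*(-1/17469) = -481349/174690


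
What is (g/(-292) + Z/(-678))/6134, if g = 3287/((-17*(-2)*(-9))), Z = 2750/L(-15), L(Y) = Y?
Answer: 1033877/20644541328 ≈ 5.0080e-5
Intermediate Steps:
Z = -550/3 (Z = 2750/(-15) = 2750*(-1/15) = -550/3 ≈ -183.33)
g = -3287/306 (g = 3287/((34*(-9))) = 3287/(-306) = 3287*(-1/306) = -3287/306 ≈ -10.742)
(g/(-292) + Z/(-678))/6134 = (-3287/306/(-292) - 550/3/(-678))/6134 = (-3287/306*(-1/292) - 550/3*(-1/678))*(1/6134) = (3287/89352 + 275/1017)*(1/6134) = (1033877/3365592)*(1/6134) = 1033877/20644541328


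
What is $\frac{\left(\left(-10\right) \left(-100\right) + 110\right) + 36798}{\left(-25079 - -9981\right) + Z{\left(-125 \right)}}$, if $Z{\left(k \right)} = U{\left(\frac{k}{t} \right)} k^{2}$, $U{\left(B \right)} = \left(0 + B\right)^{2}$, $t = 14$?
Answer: $\frac{7429968}{241181417} \approx 0.030807$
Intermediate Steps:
$U{\left(B \right)} = B^{2}$
$Z{\left(k \right)} = \frac{k^{4}}{196}$ ($Z{\left(k \right)} = \left(\frac{k}{14}\right)^{2} k^{2} = \frac{k^{2}}{196} k^{2} = \frac{k^{4}}{196}$)
$\frac{\left(\left(-10\right) \left(-100\right) + 110\right) + 36798}{\left(-25079 - -9981\right) + Z{\left(-125 \right)}} = \frac{\left(\left(-10\right) \left(-100\right) + 110\right) + 36798}{\left(-25079 - -9981\right) + \frac{\left(-125\right)^{4}}{196}} = \frac{\left(1000 + 110\right) + 36798}{\left(-25079 + 9981\right) + \frac{1}{196} \cdot 244140625} = \frac{1110 + 36798}{-15098 + \frac{244140625}{196}} = \frac{37908}{\frac{241181417}{196}} = 37908 \cdot \frac{196}{241181417} = \frac{7429968}{241181417}$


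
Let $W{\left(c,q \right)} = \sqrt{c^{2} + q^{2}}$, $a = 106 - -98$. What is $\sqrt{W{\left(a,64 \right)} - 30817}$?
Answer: $\sqrt{-30817 + 4 \sqrt{2857}} \approx 174.94 i$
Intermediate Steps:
$a = 204$ ($a = 106 + 98 = 204$)
$\sqrt{W{\left(a,64 \right)} - 30817} = \sqrt{\sqrt{204^{2} + 64^{2}} - 30817} = \sqrt{\sqrt{41616 + 4096} - 30817} = \sqrt{\sqrt{45712} - 30817} = \sqrt{4 \sqrt{2857} - 30817} = \sqrt{-30817 + 4 \sqrt{2857}}$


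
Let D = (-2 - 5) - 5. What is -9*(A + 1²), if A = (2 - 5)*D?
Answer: -333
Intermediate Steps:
D = -12 (D = -7 - 5 = -12)
A = 36 (A = (2 - 5)*(-12) = -3*(-12) = 36)
-9*(A + 1²) = -9*(36 + 1²) = -9*(36 + 1) = -9*37 = -333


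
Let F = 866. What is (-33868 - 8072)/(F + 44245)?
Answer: -13980/15037 ≈ -0.92971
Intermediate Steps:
(-33868 - 8072)/(F + 44245) = (-33868 - 8072)/(866 + 44245) = -41940/45111 = -41940*1/45111 = -13980/15037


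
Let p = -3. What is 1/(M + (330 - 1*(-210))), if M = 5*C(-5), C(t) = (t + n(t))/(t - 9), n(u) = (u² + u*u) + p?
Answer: 1/525 ≈ 0.0019048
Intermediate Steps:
n(u) = -3 + 2*u² (n(u) = (u² + u*u) - 3 = (u² + u²) - 3 = 2*u² - 3 = -3 + 2*u²)
C(t) = (-3 + t + 2*t²)/(-9 + t) (C(t) = (t + (-3 + 2*t²))/(t - 9) = (-3 + t + 2*t²)/(-9 + t))
M = -15 (M = 5*((-3 - 5 + 2*(-5)²)/(-9 - 5)) = 5*((-3 - 5 + 2*25)/(-14)) = 5*(-(-3 - 5 + 50)/14) = 5*(-1/14*42) = 5*(-3) = -15)
1/(M + (330 - 1*(-210))) = 1/(-15 + (330 - 1*(-210))) = 1/(-15 + (330 + 210)) = 1/(-15 + 540) = 1/525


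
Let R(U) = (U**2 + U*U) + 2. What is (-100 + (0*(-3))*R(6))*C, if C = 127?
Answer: -12700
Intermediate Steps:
R(U) = 2 + 2*U**2 (R(U) = (U**2 + U**2) + 2 = 2*U**2 + 2 = 2 + 2*U**2)
(-100 + (0*(-3))*R(6))*C = (-100 + (0*(-3))*(2 + 2*6**2))*127 = (-100 + 0*(2 + 2*36))*127 = (-100 + 0*(2 + 72))*127 = (-100 + 0*74)*127 = (-100 + 0)*127 = -100*127 = -12700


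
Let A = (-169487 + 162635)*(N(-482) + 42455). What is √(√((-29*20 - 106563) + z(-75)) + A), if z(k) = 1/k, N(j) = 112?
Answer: √(-65625543900 + 15*I*√24107178)/15 ≈ 0.0095831 + 17078.0*I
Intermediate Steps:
A = -291669084 (A = (-169487 + 162635)*(112 + 42455) = -6852*42567 = -291669084)
√(√((-29*20 - 106563) + z(-75)) + A) = √(√((-29*20 - 106563) + 1/(-75)) - 291669084) = √(√((-580 - 106563) - 1/75) - 291669084) = √(√(-107143 - 1/75) - 291669084) = √(√(-8035726/75) - 291669084) = √(I*√24107178/15 - 291669084) = √(-291669084 + I*√24107178/15)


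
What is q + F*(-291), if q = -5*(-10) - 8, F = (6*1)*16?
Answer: -27894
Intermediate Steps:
F = 96 (F = 6*16 = 96)
q = 42 (q = 50 - 8 = 42)
q + F*(-291) = 42 + 96*(-291) = 42 - 27936 = -27894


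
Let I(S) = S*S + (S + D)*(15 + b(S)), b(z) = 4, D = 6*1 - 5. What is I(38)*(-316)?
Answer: -690460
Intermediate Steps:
D = 1 (D = 6 - 5 = 1)
I(S) = 19 + S**2 + 19*S (I(S) = S*S + (S + 1)*(15 + 4) = S**2 + (1 + S)*19 = S**2 + (19 + 19*S) = 19 + S**2 + 19*S)
I(38)*(-316) = (19 + 38**2 + 19*38)*(-316) = (19 + 1444 + 722)*(-316) = 2185*(-316) = -690460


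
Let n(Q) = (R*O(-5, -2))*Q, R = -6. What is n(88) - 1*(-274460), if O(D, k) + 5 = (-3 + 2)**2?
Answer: 276572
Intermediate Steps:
O(D, k) = -4 (O(D, k) = -5 + (-3 + 2)**2 = -5 + (-1)**2 = -5 + 1 = -4)
n(Q) = 24*Q (n(Q) = (-6*(-4))*Q = 24*Q)
n(88) - 1*(-274460) = 24*88 - 1*(-274460) = 2112 + 274460 = 276572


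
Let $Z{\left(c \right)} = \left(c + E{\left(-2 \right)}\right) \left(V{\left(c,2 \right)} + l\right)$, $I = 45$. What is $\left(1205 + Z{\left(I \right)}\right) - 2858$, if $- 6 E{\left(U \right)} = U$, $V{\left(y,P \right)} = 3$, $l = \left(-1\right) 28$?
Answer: $- \frac{8359}{3} \approx -2786.3$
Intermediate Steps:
$l = -28$
$E{\left(U \right)} = - \frac{U}{6}$
$Z{\left(c \right)} = - \frac{25}{3} - 25 c$ ($Z{\left(c \right)} = \left(c - - \frac{1}{3}\right) \left(3 - 28\right) = \left(c + \frac{1}{3}\right) \left(-25\right) = \left(\frac{1}{3} + c\right) \left(-25\right) = - \frac{25}{3} - 25 c$)
$\left(1205 + Z{\left(I \right)}\right) - 2858 = \left(1205 - \frac{3400}{3}\right) - 2858 = \frac{215}{3} - 2858 = - \frac{8359}{3}$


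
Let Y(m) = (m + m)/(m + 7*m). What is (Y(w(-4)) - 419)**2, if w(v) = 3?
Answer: 2805625/16 ≈ 1.7535e+5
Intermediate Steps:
Y(m) = 1/4 (Y(m) = (2*m)/((8*m)) = (2*m)*(1/(8*m)) = 1/4)
(Y(w(-4)) - 419)**2 = (1/4 - 419)**2 = (-1675/4)**2 = 2805625/16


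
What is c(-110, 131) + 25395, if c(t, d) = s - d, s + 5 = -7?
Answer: 25252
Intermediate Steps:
s = -12 (s = -5 - 7 = -12)
c(t, d) = -12 - d
c(-110, 131) + 25395 = (-12 - 1*131) + 25395 = (-12 - 131) + 25395 = -143 + 25395 = 25252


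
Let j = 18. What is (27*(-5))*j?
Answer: -2430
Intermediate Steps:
(27*(-5))*j = (27*(-5))*18 = -135*18 = -2430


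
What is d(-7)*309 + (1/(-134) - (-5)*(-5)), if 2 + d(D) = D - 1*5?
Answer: -583035/134 ≈ -4351.0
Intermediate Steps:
d(D) = -7 + D (d(D) = -2 + (D - 1*5) = -2 + (D - 5) = -2 + (-5 + D) = -7 + D)
d(-7)*309 + (1/(-134) - (-5)*(-5)) = (-7 - 7)*309 + (1/(-134) - (-5)*(-5)) = -14*309 + (-1/134 - 1*25) = -4326 + (-1/134 - 25) = -4326 - 3351/134 = -583035/134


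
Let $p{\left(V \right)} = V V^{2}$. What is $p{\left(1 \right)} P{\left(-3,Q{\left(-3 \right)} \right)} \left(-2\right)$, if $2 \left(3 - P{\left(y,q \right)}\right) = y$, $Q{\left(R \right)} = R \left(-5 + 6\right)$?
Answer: $-9$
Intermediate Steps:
$Q{\left(R \right)} = R$ ($Q{\left(R \right)} = R 1 = R$)
$p{\left(V \right)} = V^{3}$
$P{\left(y,q \right)} = 3 - \frac{y}{2}$
$p{\left(1 \right)} P{\left(-3,Q{\left(-3 \right)} \right)} \left(-2\right) = 1^{3} \left(3 - - \frac{3}{2}\right) \left(-2\right) = 1 \left(3 + \frac{3}{2}\right) \left(-2\right) = 1 \cdot \frac{9}{2} \left(-2\right) = \frac{9}{2} \left(-2\right) = -9$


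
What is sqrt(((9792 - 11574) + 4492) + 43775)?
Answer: 3*sqrt(5165) ≈ 215.60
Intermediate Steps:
sqrt(((9792 - 11574) + 4492) + 43775) = sqrt((-1782 + 4492) + 43775) = sqrt(2710 + 43775) = sqrt(46485) = 3*sqrt(5165)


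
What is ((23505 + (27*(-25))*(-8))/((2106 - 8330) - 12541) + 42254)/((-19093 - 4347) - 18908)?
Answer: -52857827/52977348 ≈ -0.99774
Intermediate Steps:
((23505 + (27*(-25))*(-8))/((2106 - 8330) - 12541) + 42254)/((-19093 - 4347) - 18908) = ((23505 - 675*(-8))/(-6224 - 12541) + 42254)/(-23440 - 18908) = ((23505 + 5400)/(-18765) + 42254)/(-42348) = (28905*(-1/18765) + 42254)*(-1/42348) = (-1927/1251 + 42254)*(-1/42348) = (52857827/1251)*(-1/42348) = -52857827/52977348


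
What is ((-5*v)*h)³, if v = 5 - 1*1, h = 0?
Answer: 0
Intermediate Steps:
v = 4 (v = 5 - 1 = 4)
((-5*v)*h)³ = (-5*4*0)³ = (-20*0)³ = 0³ = 0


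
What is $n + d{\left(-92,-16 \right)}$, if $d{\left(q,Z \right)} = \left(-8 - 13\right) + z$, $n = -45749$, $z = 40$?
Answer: $-45730$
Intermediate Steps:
$d{\left(q,Z \right)} = 19$ ($d{\left(q,Z \right)} = \left(-8 - 13\right) + 40 = -21 + 40 = 19$)
$n + d{\left(-92,-16 \right)} = -45749 + 19 = -45730$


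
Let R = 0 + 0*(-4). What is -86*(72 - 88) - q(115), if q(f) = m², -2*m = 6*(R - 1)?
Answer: 1367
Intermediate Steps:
R = 0 (R = 0 + 0 = 0)
m = 3 (m = -3*(0 - 1) = -3*(-1) = -½*(-6) = 3)
q(f) = 9 (q(f) = 3² = 9)
-86*(72 - 88) - q(115) = -86*(72 - 88) - 1*9 = -86*(-16) - 9 = 1376 - 9 = 1367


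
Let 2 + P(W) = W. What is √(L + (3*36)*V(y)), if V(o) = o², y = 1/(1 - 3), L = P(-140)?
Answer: I*√115 ≈ 10.724*I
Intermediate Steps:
P(W) = -2 + W
L = -142 (L = -2 - 140 = -142)
y = -½ (y = 1/(-2) = -½ ≈ -0.50000)
√(L + (3*36)*V(y)) = √(-142 + (3*36)*(-½)²) = √(-142 + 108*(¼)) = √(-142 + 27) = √(-115) = I*√115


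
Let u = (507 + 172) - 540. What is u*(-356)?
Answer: -49484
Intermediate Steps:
u = 139 (u = 679 - 540 = 139)
u*(-356) = 139*(-356) = -49484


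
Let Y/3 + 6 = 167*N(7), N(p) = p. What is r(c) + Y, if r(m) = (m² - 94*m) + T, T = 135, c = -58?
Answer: 12440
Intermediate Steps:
r(m) = 135 + m² - 94*m (r(m) = (m² - 94*m) + 135 = 135 + m² - 94*m)
Y = 3489 (Y = -18 + 3*(167*7) = -18 + 3*1169 = -18 + 3507 = 3489)
r(c) + Y = (135 + (-58)² - 94*(-58)) + 3489 = (135 + 3364 + 5452) + 3489 = 8951 + 3489 = 12440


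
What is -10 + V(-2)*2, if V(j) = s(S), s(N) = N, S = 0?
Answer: -10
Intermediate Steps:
V(j) = 0
-10 + V(-2)*2 = -10 + 0*2 = -10 + 0 = -10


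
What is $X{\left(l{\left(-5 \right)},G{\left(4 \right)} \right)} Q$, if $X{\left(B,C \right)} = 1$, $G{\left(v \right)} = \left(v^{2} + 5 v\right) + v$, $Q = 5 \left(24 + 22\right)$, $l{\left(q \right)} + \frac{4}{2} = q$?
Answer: $230$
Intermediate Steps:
$l{\left(q \right)} = -2 + q$
$Q = 230$ ($Q = 5 \cdot 46 = 230$)
$G{\left(v \right)} = v^{2} + 6 v$
$X{\left(l{\left(-5 \right)},G{\left(4 \right)} \right)} Q = 1 \cdot 230 = 230$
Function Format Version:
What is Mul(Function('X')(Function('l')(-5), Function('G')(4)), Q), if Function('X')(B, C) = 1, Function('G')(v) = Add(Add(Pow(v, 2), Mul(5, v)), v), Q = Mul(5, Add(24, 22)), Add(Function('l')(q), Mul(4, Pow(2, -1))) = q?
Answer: 230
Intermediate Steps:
Function('l')(q) = Add(-2, q)
Q = 230 (Q = Mul(5, 46) = 230)
Function('G')(v) = Add(Pow(v, 2), Mul(6, v))
Mul(Function('X')(Function('l')(-5), Function('G')(4)), Q) = Mul(1, 230) = 230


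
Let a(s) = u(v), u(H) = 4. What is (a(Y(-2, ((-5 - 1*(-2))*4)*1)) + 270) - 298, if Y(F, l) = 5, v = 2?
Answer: -24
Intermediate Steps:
a(s) = 4
(a(Y(-2, ((-5 - 1*(-2))*4)*1)) + 270) - 298 = (4 + 270) - 298 = 274 - 298 = -24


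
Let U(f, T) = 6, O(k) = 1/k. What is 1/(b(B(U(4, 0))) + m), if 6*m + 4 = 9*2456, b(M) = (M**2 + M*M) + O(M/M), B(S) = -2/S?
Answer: 9/33161 ≈ 0.00027140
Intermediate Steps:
b(M) = 1 + 2*M**2 (b(M) = (M**2 + M*M) + 1/(M/M) = (M**2 + M**2) + 1/1 = 2*M**2 + 1 = 1 + 2*M**2)
m = 11050/3 (m = -2/3 + (9*2456)/6 = -2/3 + (1/6)*22104 = -2/3 + 3684 = 11050/3 ≈ 3683.3)
1/(b(B(U(4, 0))) + m) = 1/((1 + 2*(-2/6)**2) + 11050/3) = 1/((1 + 2*(-2*1/6)**2) + 11050/3) = 1/((1 + 2*(-1/3)**2) + 11050/3) = 1/((1 + 2*(1/9)) + 11050/3) = 1/((1 + 2/9) + 11050/3) = 1/(11/9 + 11050/3) = 1/(33161/9) = 9/33161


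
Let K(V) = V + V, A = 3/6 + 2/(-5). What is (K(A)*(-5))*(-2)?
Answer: 2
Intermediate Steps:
A = ⅒ (A = 3*(⅙) + 2*(-⅕) = ½ - ⅖ = ⅒ ≈ 0.10000)
K(V) = 2*V
(K(A)*(-5))*(-2) = ((2*(⅒))*(-5))*(-2) = ((⅕)*(-5))*(-2) = -1*(-2) = 2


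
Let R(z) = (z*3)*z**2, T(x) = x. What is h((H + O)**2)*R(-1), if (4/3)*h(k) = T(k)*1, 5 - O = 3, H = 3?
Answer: -225/4 ≈ -56.250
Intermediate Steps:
O = 2 (O = 5 - 1*3 = 5 - 3 = 2)
h(k) = 3*k/4 (h(k) = 3*(k*1)/4 = 3*k/4)
R(z) = 3*z**3 (R(z) = (3*z)*z**2 = 3*z**3)
h((H + O)**2)*R(-1) = (3*(3 + 2)**2/4)*(3*(-1)**3) = ((3/4)*5**2)*(3*(-1)) = ((3/4)*25)*(-3) = (75/4)*(-3) = -225/4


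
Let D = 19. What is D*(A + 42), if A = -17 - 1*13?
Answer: 228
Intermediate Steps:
A = -30 (A = -17 - 13 = -30)
D*(A + 42) = 19*(-30 + 42) = 19*12 = 228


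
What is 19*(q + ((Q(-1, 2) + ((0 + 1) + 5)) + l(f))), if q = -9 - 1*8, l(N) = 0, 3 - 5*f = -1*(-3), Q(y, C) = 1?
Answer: -190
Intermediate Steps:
f = 0 (f = ⅗ - (-1)*(-3)/5 = ⅗ - ⅕*3 = ⅗ - ⅗ = 0)
q = -17 (q = -9 - 8 = -17)
19*(q + ((Q(-1, 2) + ((0 + 1) + 5)) + l(f))) = 19*(-17 + ((1 + ((0 + 1) + 5)) + 0)) = 19*(-17 + ((1 + (1 + 5)) + 0)) = 19*(-17 + ((1 + 6) + 0)) = 19*(-17 + (7 + 0)) = 19*(-17 + 7) = 19*(-10) = -190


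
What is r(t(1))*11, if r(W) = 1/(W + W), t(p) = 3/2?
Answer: 11/3 ≈ 3.6667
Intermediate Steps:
t(p) = 3/2 (t(p) = 3*(1/2) = 3/2)
r(W) = 1/(2*W)
r(t(1))*11 = (1/(2*(3/2)))*11 = ((1/2)*(2/3))*11 = (1/3)*11 = 11/3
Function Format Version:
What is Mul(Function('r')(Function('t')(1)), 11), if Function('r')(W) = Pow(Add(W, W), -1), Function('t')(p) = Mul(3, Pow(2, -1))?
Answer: Rational(11, 3) ≈ 3.6667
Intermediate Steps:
Function('t')(p) = Rational(3, 2) (Function('t')(p) = Mul(3, Rational(1, 2)) = Rational(3, 2))
Function('r')(W) = Mul(Rational(1, 2), Pow(W, -1)) (Function('r')(W) = Pow(Mul(2, W), -1) = Mul(Rational(1, 2), Pow(W, -1)))
Mul(Function('r')(Function('t')(1)), 11) = Mul(Mul(Rational(1, 2), Pow(Rational(3, 2), -1)), 11) = Mul(Mul(Rational(1, 2), Rational(2, 3)), 11) = Mul(Rational(1, 3), 11) = Rational(11, 3)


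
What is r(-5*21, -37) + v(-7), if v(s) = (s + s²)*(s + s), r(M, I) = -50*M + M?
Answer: 4557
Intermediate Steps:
r(M, I) = -49*M
v(s) = 2*s*(s + s²) (v(s) = (s + s²)*(2*s) = 2*s*(s + s²))
r(-5*21, -37) + v(-7) = -(-245)*21 + 2*(-7)²*(1 - 7) = -49*(-105) + 2*49*(-6) = 5145 - 588 = 4557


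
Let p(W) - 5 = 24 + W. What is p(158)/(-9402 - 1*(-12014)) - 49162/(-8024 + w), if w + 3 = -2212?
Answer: 130325837/26744268 ≈ 4.8730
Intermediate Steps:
w = -2215 (w = -3 - 2212 = -2215)
p(W) = 29 + W (p(W) = 5 + (24 + W) = 29 + W)
p(158)/(-9402 - 1*(-12014)) - 49162/(-8024 + w) = (29 + 158)/(-9402 - 1*(-12014)) - 49162/(-8024 - 2215) = 187/(-9402 + 12014) - 49162/(-10239) = 187/2612 - 49162*(-1/10239) = 187*(1/2612) + 49162/10239 = 187/2612 + 49162/10239 = 130325837/26744268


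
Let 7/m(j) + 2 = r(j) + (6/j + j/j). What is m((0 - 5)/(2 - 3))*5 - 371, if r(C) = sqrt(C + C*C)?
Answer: -39722/107 + 125*sqrt(30)/107 ≈ -364.83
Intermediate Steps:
r(C) = sqrt(C + C**2)
m(j) = 7/(-1 + sqrt(j*(1 + j)) + 6/j) (m(j) = 7/(-2 + (sqrt(j*(1 + j)) + (6/j + j/j))) = 7/(-2 + (sqrt(j*(1 + j)) + (6/j + 1))) = 7/(-2 + (sqrt(j*(1 + j)) + (1 + 6/j))) = 7/(-2 + (1 + sqrt(j*(1 + j)) + 6/j)) = 7/(-1 + sqrt(j*(1 + j)) + 6/j))
m((0 - 5)/(2 - 3))*5 - 371 = (7*((0 - 5)/(2 - 3))/(6 - (0 - 5)/(2 - 3) + ((0 - 5)/(2 - 3))*sqrt(((0 - 5)/(2 - 3))*(1 + (0 - 5)/(2 - 3)))))*5 - 371 = (7*(-5/(-1))/(6 - (-5)/(-1) + (-5/(-1))*sqrt((-5/(-1))*(1 - 5/(-1)))))*5 - 371 = (7*(-5*(-1))/(6 - (-5)*(-1) + (-5*(-1))*sqrt((-5*(-1))*(1 - 5*(-1)))))*5 - 371 = (7*5/(6 - 1*5 + 5*sqrt(5*(1 + 5))))*5 - 371 = (7*5/(6 - 5 + 5*sqrt(5*6)))*5 - 371 = (7*5/(6 - 5 + 5*sqrt(30)))*5 - 371 = (7*5/(1 + 5*sqrt(30)))*5 - 371 = (35/(1 + 5*sqrt(30)))*5 - 371 = 175/(1 + 5*sqrt(30)) - 371 = -371 + 175/(1 + 5*sqrt(30))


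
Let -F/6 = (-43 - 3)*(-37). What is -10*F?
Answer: 102120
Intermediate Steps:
F = -10212 (F = -6*(-43 - 3)*(-37) = -(-276)*(-37) = -6*1702 = -10212)
-10*F = -10*(-10212) = 102120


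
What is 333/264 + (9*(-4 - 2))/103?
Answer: 6681/9064 ≈ 0.73709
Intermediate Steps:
333/264 + (9*(-4 - 2))/103 = 333*(1/264) + (9*(-6))*(1/103) = 111/88 - 54*1/103 = 111/88 - 54/103 = 6681/9064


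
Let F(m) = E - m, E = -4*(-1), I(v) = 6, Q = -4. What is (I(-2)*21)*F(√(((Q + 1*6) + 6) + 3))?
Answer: 504 - 126*√11 ≈ 86.105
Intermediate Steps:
E = 4
F(m) = 4 - m
(I(-2)*21)*F(√(((Q + 1*6) + 6) + 3)) = (6*21)*(4 - √(((-4 + 1*6) + 6) + 3)) = 126*(4 - √(((-4 + 6) + 6) + 3)) = 126*(4 - √((2 + 6) + 3)) = 126*(4 - √(8 + 3)) = 126*(4 - √11) = 504 - 126*√11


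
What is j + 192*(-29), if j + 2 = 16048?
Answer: 10478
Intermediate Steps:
j = 16046 (j = -2 + 16048 = 16046)
j + 192*(-29) = 16046 + 192*(-29) = 16046 - 5568 = 10478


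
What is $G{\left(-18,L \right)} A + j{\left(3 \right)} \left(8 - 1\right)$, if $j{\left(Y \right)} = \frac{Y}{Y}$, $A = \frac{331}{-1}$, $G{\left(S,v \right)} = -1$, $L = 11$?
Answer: $338$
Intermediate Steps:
$A = -331$ ($A = 331 \left(-1\right) = -331$)
$j{\left(Y \right)} = 1$
$G{\left(-18,L \right)} A + j{\left(3 \right)} \left(8 - 1\right) = \left(-1\right) \left(-331\right) + 1 \left(8 - 1\right) = 331 + 1 \cdot 7 = 331 + 7 = 338$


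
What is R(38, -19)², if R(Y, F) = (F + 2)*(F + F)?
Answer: 417316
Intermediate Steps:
R(Y, F) = 2*F*(2 + F) (R(Y, F) = (2 + F)*(2*F) = 2*F*(2 + F))
R(38, -19)² = (2*(-19)*(2 - 19))² = (2*(-19)*(-17))² = 646² = 417316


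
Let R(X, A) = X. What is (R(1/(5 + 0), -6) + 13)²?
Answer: 4356/25 ≈ 174.24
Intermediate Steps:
(R(1/(5 + 0), -6) + 13)² = (1/(5 + 0) + 13)² = (1/5 + 13)² = (⅕ + 13)² = (66/5)² = 4356/25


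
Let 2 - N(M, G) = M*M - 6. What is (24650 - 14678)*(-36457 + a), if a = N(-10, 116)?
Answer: -364466628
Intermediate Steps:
N(M, G) = 8 - M² (N(M, G) = 2 - (M*M - 6) = 2 - (M² - 6) = 2 - (-6 + M²) = 2 + (6 - M²) = 8 - M²)
a = -92 (a = 8 - 1*(-10)² = 8 - 1*100 = 8 - 100 = -92)
(24650 - 14678)*(-36457 + a) = (24650 - 14678)*(-36457 - 92) = 9972*(-36549) = -364466628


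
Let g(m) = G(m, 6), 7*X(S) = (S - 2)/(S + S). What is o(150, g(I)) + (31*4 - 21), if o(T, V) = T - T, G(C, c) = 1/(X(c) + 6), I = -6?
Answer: 103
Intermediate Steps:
X(S) = (-2 + S)/(14*S) (X(S) = ((S - 2)/(S + S))/7 = ((-2 + S)/((2*S)))/7 = ((-2 + S)*(1/(2*S)))/7 = ((-2 + S)/(2*S))/7 = (-2 + S)/(14*S))
G(C, c) = 1/(6 + (-2 + c)/(14*c)) (G(C, c) = 1/((-2 + c)/(14*c) + 6) = 1/(6 + (-2 + c)/(14*c)))
g(m) = 21/127 (g(m) = 14*6/(-2 + 85*6) = 14*6/(-2 + 510) = 14*6/508 = 14*6*(1/508) = 21/127)
o(T, V) = 0
o(150, g(I)) + (31*4 - 21) = 0 + (31*4 - 21) = 0 + (124 - 21) = 0 + 103 = 103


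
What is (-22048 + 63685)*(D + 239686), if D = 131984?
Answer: 15475223790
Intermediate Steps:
(-22048 + 63685)*(D + 239686) = (-22048 + 63685)*(131984 + 239686) = 41637*371670 = 15475223790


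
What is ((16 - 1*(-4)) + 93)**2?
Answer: 12769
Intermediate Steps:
((16 - 1*(-4)) + 93)**2 = ((16 + 4) + 93)**2 = (20 + 93)**2 = 113**2 = 12769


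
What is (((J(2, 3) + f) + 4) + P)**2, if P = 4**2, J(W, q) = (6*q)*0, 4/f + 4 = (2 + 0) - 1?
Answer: 3136/9 ≈ 348.44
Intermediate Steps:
f = -4/3 (f = 4/(-4 + ((2 + 0) - 1)) = 4/(-4 + (2 - 1)) = 4/(-4 + 1) = 4/(-3) = 4*(-1/3) = -4/3 ≈ -1.3333)
J(W, q) = 0
P = 16
(((J(2, 3) + f) + 4) + P)**2 = (((0 - 4/3) + 4) + 16)**2 = ((-4/3 + 4) + 16)**2 = (8/3 + 16)**2 = (56/3)**2 = 3136/9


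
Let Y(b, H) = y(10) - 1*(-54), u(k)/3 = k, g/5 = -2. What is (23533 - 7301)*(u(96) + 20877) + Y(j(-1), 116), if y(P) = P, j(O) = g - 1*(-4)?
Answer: 343550344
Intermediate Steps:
g = -10 (g = 5*(-2) = -10)
u(k) = 3*k
j(O) = -6 (j(O) = -10 - 1*(-4) = -10 + 4 = -6)
Y(b, H) = 64 (Y(b, H) = 10 - 1*(-54) = 10 + 54 = 64)
(23533 - 7301)*(u(96) + 20877) + Y(j(-1), 116) = (23533 - 7301)*(3*96 + 20877) + 64 = 16232*(288 + 20877) + 64 = 16232*21165 + 64 = 343550280 + 64 = 343550344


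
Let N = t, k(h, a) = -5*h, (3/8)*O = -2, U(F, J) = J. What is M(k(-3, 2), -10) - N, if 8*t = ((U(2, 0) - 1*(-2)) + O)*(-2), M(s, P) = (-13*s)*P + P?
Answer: 11635/6 ≈ 1939.2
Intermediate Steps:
O = -16/3 (O = (8/3)*(-2) = -16/3 ≈ -5.3333)
M(s, P) = P - 13*P*s (M(s, P) = -13*P*s + P = P - 13*P*s)
t = ⅚ (t = (((0 - 1*(-2)) - 16/3)*(-2))/8 = (((0 + 2) - 16/3)*(-2))/8 = ((2 - 16/3)*(-2))/8 = (-10/3*(-2))/8 = (⅛)*(20/3) = ⅚ ≈ 0.83333)
N = ⅚ ≈ 0.83333
M(k(-3, 2), -10) - N = -10*(1 - (-65)*(-3)) - 1*⅚ = -10*(1 - 13*15) - ⅚ = -10*(1 - 195) - ⅚ = -10*(-194) - ⅚ = 1940 - ⅚ = 11635/6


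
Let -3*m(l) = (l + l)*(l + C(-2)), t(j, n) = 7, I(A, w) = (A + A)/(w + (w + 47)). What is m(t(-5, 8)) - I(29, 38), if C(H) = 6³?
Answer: -128060/123 ≈ -1041.1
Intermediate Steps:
I(A, w) = 2*A/(47 + 2*w) (I(A, w) = (2*A)/(w + (47 + w)) = (2*A)/(47 + 2*w) = 2*A/(47 + 2*w))
C(H) = 216
m(l) = -2*l*(216 + l)/3 (m(l) = -(l + l)*(l + 216)/3 = -2*l*(216 + l)/3)
m(t(-5, 8)) - I(29, 38) = -⅔*7*(216 + 7) - 2*29/(47 + 2*38) = -⅔*7*223 - 2*29/(47 + 76) = -3122/3 - 2*29/123 = -3122/3 - 1*58/123 = -3122/3 - 58/123 = -128060/123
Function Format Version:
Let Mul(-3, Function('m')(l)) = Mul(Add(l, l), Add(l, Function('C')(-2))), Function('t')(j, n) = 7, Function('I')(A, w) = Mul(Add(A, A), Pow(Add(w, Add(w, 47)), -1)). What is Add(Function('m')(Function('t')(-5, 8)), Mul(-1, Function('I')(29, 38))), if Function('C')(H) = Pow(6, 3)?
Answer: Rational(-128060, 123) ≈ -1041.1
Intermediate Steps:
Function('I')(A, w) = Mul(2, A, Pow(Add(47, Mul(2, w)), -1)) (Function('I')(A, w) = Mul(Mul(2, A), Pow(Add(w, Add(47, w)), -1)) = Mul(Mul(2, A), Pow(Add(47, Mul(2, w)), -1)) = Mul(2, A, Pow(Add(47, Mul(2, w)), -1)))
Function('C')(H) = 216
Function('m')(l) = Mul(Rational(-2, 3), l, Add(216, l)) (Function('m')(l) = Mul(Rational(-1, 3), Mul(Add(l, l), Add(l, 216))) = Mul(Rational(-1, 3), Mul(Mul(2, l), Add(216, l))) = Mul(Rational(-1, 3), Mul(2, l, Add(216, l))) = Mul(Rational(-2, 3), l, Add(216, l)))
Add(Function('m')(Function('t')(-5, 8)), Mul(-1, Function('I')(29, 38))) = Add(Mul(Rational(-2, 3), 7, Add(216, 7)), Mul(-1, Mul(2, 29, Pow(Add(47, Mul(2, 38)), -1)))) = Add(Mul(Rational(-2, 3), 7, 223), Mul(-1, Mul(2, 29, Pow(Add(47, 76), -1)))) = Add(Rational(-3122, 3), Mul(-1, Mul(2, 29, Pow(123, -1)))) = Add(Rational(-3122, 3), Mul(-1, Mul(2, 29, Rational(1, 123)))) = Add(Rational(-3122, 3), Mul(-1, Rational(58, 123))) = Add(Rational(-3122, 3), Rational(-58, 123)) = Rational(-128060, 123)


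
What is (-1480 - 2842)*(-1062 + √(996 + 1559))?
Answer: 4589964 - 4322*√2555 ≈ 4.3715e+6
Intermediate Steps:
(-1480 - 2842)*(-1062 + √(996 + 1559)) = -4322*(-1062 + √2555) = 4589964 - 4322*√2555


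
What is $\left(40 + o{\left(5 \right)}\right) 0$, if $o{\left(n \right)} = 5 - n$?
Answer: $0$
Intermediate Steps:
$\left(40 + o{\left(5 \right)}\right) 0 = \left(40 + \left(5 - 5\right)\right) 0 = \left(40 + 0\right) 0 = 40 \cdot 0 = 0$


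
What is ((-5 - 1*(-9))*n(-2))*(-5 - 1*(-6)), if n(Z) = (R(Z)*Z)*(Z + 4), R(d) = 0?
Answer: 0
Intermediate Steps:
n(Z) = 0 (n(Z) = (0*Z)*(Z + 4) = 0*(4 + Z) = 0)
((-5 - 1*(-9))*n(-2))*(-5 - 1*(-6)) = ((-5 - 1*(-9))*0)*(-5 - 1*(-6)) = ((-5 + 9)*0)*(-5 + 6) = (4*0)*1 = 0*1 = 0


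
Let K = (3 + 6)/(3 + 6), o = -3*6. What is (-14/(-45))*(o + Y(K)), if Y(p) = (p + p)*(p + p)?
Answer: -196/45 ≈ -4.3556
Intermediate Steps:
o = -18
K = 1 (K = 9/9 = 9*(⅑) = 1)
Y(p) = 4*p² (Y(p) = (2*p)*(2*p) = 4*p²)
(-14/(-45))*(o + Y(K)) = (-14/(-45))*(-18 + 4*1²) = (-14*(-1/45))*(-18 + 4*1) = 14*(-18 + 4)/45 = (14/45)*(-14) = -196/45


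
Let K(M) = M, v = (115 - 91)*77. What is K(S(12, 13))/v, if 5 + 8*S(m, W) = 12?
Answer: 1/2112 ≈ 0.00047348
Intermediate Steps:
S(m, W) = 7/8 (S(m, W) = -5/8 + (⅛)*12 = -5/8 + 3/2 = 7/8)
v = 1848 (v = 24*77 = 1848)
K(S(12, 13))/v = (7/8)/1848 = (7/8)*(1/1848) = 1/2112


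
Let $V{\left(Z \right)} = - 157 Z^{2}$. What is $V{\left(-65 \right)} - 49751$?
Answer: $-713076$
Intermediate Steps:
$V{\left(-65 \right)} - 49751 = - 157 \left(-65\right)^{2} - 49751 = \left(-157\right) 4225 - 49751 = -663325 - 49751 = -713076$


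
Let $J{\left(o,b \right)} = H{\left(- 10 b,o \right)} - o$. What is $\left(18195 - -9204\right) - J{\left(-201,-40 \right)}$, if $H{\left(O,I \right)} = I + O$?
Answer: $26999$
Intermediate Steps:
$J{\left(o,b \right)} = - 10 b$ ($J{\left(o,b \right)} = \left(o - 10 b\right) - o = - 10 b$)
$\left(18195 - -9204\right) - J{\left(-201,-40 \right)} = \left(18195 - -9204\right) - \left(-10\right) \left(-40\right) = \left(18195 + 9204\right) - 400 = 27399 - 400 = 26999$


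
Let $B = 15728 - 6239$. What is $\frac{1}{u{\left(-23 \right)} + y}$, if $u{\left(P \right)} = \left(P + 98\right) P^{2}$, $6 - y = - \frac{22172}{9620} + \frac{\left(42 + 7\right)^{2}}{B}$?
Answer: $\frac{22821045}{905608709767} \approx 2.52 \cdot 10^{-5}$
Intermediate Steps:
$B = 9489$ ($B = 15728 - 6239 = 9489$)
$y = \frac{183749392}{22821045}$ ($y = 6 - \left(- \frac{22172}{9620} + \frac{\left(42 + 7\right)^{2}}{9489}\right) = 6 - \left(\left(-22172\right) \frac{1}{9620} + 49^{2} \cdot \frac{1}{9489}\right) = 6 - \left(- \frac{5543}{2405} + 2401 \cdot \frac{1}{9489}\right) = 6 - \left(- \frac{5543}{2405} + \frac{2401}{9489}\right) = 6 - - \frac{46823122}{22821045} = 6 + \frac{46823122}{22821045} = \frac{183749392}{22821045} \approx 8.0518$)
$u{\left(P \right)} = P^{2} \left(98 + P\right)$ ($u{\left(P \right)} = \left(98 + P\right) P^{2} = P^{2} \left(98 + P\right)$)
$\frac{1}{u{\left(-23 \right)} + y} = \frac{1}{\left(-23\right)^{2} \left(98 - 23\right) + \frac{183749392}{22821045}} = \frac{1}{529 \cdot 75 + \frac{183749392}{22821045}} = \frac{1}{39675 + \frac{183749392}{22821045}} = \frac{1}{\frac{905608709767}{22821045}} = \frac{22821045}{905608709767}$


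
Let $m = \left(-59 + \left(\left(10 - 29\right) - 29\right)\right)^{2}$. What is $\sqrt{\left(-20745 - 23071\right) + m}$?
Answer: $i \sqrt{32367} \approx 179.91 i$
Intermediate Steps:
$m = 11449$ ($m = \left(-59 - 48\right)^{2} = \left(-107\right)^{2} = 11449$)
$\sqrt{\left(-20745 - 23071\right) + m} = \sqrt{\left(-20745 - 23071\right) + 11449} = \sqrt{-43816 + 11449} = \sqrt{-32367} = i \sqrt{32367}$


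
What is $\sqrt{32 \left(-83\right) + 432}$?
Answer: $4 i \sqrt{139} \approx 47.159 i$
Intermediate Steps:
$\sqrt{32 \left(-83\right) + 432} = \sqrt{-2656 + 432} = \sqrt{-2224} = 4 i \sqrt{139}$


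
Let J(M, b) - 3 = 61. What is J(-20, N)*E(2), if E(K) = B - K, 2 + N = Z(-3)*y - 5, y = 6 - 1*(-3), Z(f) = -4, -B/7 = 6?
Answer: -2816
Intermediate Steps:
B = -42 (B = -7*6 = -42)
y = 9 (y = 6 + 3 = 9)
N = -43 (N = -2 + (-4*9 - 5) = -2 + (-36 - 5) = -2 - 41 = -43)
E(K) = -42 - K
J(M, b) = 64 (J(M, b) = 3 + 61 = 64)
J(-20, N)*E(2) = 64*(-42 - 1*2) = 64*(-42 - 2) = 64*(-44) = -2816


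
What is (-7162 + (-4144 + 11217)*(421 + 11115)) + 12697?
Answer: 81599663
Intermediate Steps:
(-7162 + (-4144 + 11217)*(421 + 11115)) + 12697 = (-7162 + 7073*11536) + 12697 = (-7162 + 81594128) + 12697 = 81586966 + 12697 = 81599663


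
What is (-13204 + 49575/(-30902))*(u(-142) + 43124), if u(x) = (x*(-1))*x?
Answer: -4684753612840/15451 ≈ -3.0320e+8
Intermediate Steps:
u(x) = -x² (u(x) = (-x)*x = -x²)
(-13204 + 49575/(-30902))*(u(-142) + 43124) = (-13204 + 49575/(-30902))*(-1*(-142)² + 43124) = (-13204 + 49575*(-1/30902))*(-1*20164 + 43124) = (-13204 - 49575/30902)*(-20164 + 43124) = -408079583/30902*22960 = -4684753612840/15451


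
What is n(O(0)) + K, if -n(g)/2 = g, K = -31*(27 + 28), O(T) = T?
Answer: -1705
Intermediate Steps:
K = -1705 (K = -31*55 = -1705)
n(g) = -2*g
n(O(0)) + K = -2*0 - 1705 = 0 - 1705 = -1705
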